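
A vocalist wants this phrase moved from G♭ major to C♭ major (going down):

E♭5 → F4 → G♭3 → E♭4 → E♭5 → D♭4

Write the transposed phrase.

Ab4 Bb3 Cb3 Ab3 Ab4 Gb3

G♭ major to C♭ major down is a perfect fifth, so every note moves down by that interval.
Eb5 -> Ab4
F4 -> Bb3
Gb3 -> Cb3
Eb4 -> Ab3
Eb5 -> Ab4
Db4 -> Gb3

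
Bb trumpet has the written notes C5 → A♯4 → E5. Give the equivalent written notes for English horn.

First find concert pitch: the Bb trumpet sounds a major second below written, so C5 A♯4 E5 sounds Bb4 G#4 D5.
Then write for English horn: it sounds a perfect fifth below written, so the part must be a perfect fifth above concert.
Bb4 → F5
G#4 → D#5
D5 → A5

F5 D#5 A5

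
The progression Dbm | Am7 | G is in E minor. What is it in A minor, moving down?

Gbm Dm7 C

E minor down to A minor is a perfect fifth; each chord root moves by that interval while the quality stays the same.
Dbm: root Db down a perfect fifth → Gb, giving Gbm.
Am7: root A down a perfect fifth → D, giving Dm7.
G: root G down a perfect fifth → C, giving C.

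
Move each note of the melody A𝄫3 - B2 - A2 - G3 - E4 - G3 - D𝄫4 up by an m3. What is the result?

Abb3 -> Cbb4
B2 -> D3
A2 -> C3
G3 -> Bb3
E4 -> G4
G3 -> Bb3
Dbb4 -> Fbb4

Cbb4 D3 C3 Bb3 G4 Bb3 Fbb4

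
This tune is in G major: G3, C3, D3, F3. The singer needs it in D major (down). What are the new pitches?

From G down to D is a perfect fourth; apply that to each pitch.
G3 → D3
C3 → G2
D3 → A2
F3 → C3

D3 G2 A2 C3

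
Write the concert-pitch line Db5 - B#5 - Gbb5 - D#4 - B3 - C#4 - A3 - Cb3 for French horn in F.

Written C4 sounds as F3 on the French horn in F, so concert pitches are written a perfect fifth up.
Db5 → Ab5
B#5 → F##6
Gbb5 → Dbb6
D#4 → A#4
B3 → F#4
C#4 → G#4
A3 → E4
Cb3 → Gb3

Ab5 F##6 Dbb6 A#4 F#4 G#4 E4 Gb3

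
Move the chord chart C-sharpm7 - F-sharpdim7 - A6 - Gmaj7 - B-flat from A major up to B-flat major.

Dm7 Gdim7 Bb6 Abmaj7 Cb

A major up to B-flat major is a minor second; each chord root moves by that interval while the quality stays the same.
C-sharpm7: root C-sharp up a minor second → D, giving Dm7.
F-sharpdim7: root F-sharp up a minor second → G, giving Gdim7.
A6: root A up a minor second → Bb, giving Bb6.
Gmaj7: root G up a minor second → Ab, giving Abmaj7.
B-flat: root B-flat up a minor second → Cb, giving Cb.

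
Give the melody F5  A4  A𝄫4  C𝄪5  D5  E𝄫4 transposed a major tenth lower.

F5 down a major tenth is Db4.
A4: a tenth down reaches F, and 16 semitones makes it F3.
Abb4: a tenth down reaches F, and 16 semitones makes it Fbb3.
C##5 down a major tenth is A#3.
D5: a tenth down reaches B, and 16 semitones makes it Bb3.
A major tenth down from Ebb4 gives Cbb3.

Db4 F3 Fbb3 A#3 Bb3 Cbb3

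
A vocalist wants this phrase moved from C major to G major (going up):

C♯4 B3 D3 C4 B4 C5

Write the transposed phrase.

G#4 F#4 A3 G4 F#5 G5

From C up to G is a perfect fifth; apply that to each pitch.
C#4 → G#4
B3 → F#4
D3 → A3
C4 → G4
B4 → F#5
C5 → G5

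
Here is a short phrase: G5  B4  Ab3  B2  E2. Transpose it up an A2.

An augmented second up from G5 gives A#5.
B4: a second up reaches C, and 3 semitones makes it C##5.
Ab3 up an augmented second is B3.
B2: a second up reaches C, and 3 semitones makes it C##3.
E2: a second up reaches F, and 3 semitones makes it F##2.

A#5 C##5 B3 C##3 F##2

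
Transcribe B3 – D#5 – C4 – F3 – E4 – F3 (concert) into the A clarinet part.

D4 F#5 Eb4 Ab3 G4 Ab3

Written C4 sounds as A3 on the A clarinet, so concert pitches are written a minor third up.
B3 gives D4
D#5 gives F#5
C4 gives Eb4
F3 gives Ab3
E4 gives G4
F3 gives Ab3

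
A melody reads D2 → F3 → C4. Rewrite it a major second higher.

E2 G3 D4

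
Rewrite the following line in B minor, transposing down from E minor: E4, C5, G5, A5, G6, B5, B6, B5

E minor to B minor down is a perfect fourth, so every note moves down by that interval.
E4 becomes B3
C5 becomes G4
G5 becomes D5
A5 becomes E5
G6 becomes D6
B5 becomes F#5
B6 becomes F#6
B5 becomes F#5

B3 G4 D5 E5 D6 F#5 F#6 F#5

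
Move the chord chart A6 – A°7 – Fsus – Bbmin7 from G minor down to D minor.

G minor down to D minor is a perfect fourth; each chord root moves by that interval while the quality stays the same.
A6: root A down a perfect fourth → E, giving E6.
A°7: root A down a perfect fourth → E, giving E°7.
Fsus: root F down a perfect fourth → C, giving Csus.
Bbmin7: root Bb down a perfect fourth → F, giving Fmin7.

E6 E°7 Csus Fmin7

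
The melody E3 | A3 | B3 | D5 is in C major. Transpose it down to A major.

C major to A major down is a minor third, so every note moves down by that interval.
E3 → C#3
A3 → F#3
B3 → G#3
D5 → B4

C#3 F#3 G#3 B4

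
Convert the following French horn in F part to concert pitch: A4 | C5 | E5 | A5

The French horn in F sounds a perfect fifth below written, so transpose each written note down a perfect fifth.
A4 gives D4
C5 gives F4
E5 gives A4
A5 gives D5

D4 F4 A4 D5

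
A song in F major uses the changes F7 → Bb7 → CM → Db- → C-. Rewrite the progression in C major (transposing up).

C7 F7 GM Ab- G-

F major up to C major is a perfect fifth; each chord root moves by that interval while the quality stays the same.
F7: root F up a perfect fifth → C, giving C7.
Bb7: root Bb up a perfect fifth → F, giving F7.
CM: root C up a perfect fifth → G, giving GM.
Db-: root Db up a perfect fifth → Ab, giving Ab-.
C-: root C up a perfect fifth → G, giving G-.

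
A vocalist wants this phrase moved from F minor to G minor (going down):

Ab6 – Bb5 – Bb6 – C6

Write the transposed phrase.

Bb5 C5 C6 D5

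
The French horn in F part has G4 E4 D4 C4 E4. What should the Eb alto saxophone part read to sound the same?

First find concert pitch: the French horn in F sounds a perfect fifth below written, so G4 E4 D4 C4 E4 sounds C4 A3 G3 F3 A3.
Then write for Eb alto saxophone: it sounds a major sixth below written, so the part must be a major sixth above concert.
C4 → A4
A3 → F#4
G3 → E4
F3 → D4
A3 → F#4

A4 F#4 E4 D4 F#4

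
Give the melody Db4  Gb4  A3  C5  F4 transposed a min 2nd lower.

C4 F4 G#3 B4 E4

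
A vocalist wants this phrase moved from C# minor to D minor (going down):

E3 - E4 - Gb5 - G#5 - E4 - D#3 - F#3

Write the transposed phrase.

From C# down to D is a major seventh; apply that to each pitch.
E3 to F2
E4 to F3
Gb5 to Abb4
G#5 to A4
E4 to F3
D#3 to E2
F#3 to G2

F2 F3 Abb4 A4 F3 E2 G2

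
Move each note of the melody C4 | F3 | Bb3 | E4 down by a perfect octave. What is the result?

C3 F2 Bb2 E3

A perfect octave down from C4 gives C3.
F3: an octave down reaches F, and 12 semitones makes it F2.
A perfect octave down from Bb3 gives Bb2.
A perfect octave down from E4 gives E3.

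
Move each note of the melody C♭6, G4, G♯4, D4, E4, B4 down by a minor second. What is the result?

Bb5 F#4 F##4 C#4 D#4 A#4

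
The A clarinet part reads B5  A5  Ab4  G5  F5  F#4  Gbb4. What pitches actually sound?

Written C4 on the A clarinet sounds as A3, a minor third lower; apply that shift to every note.
B5 becomes G#5
A5 becomes F#5
Ab4 becomes F4
G5 becomes E5
F5 becomes D5
F#4 becomes D#4
Gbb4 becomes Ebb4

G#5 F#5 F4 E5 D5 D#4 Ebb4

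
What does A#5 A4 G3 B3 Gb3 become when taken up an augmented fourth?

D##6 D#5 C#4 E#4 C4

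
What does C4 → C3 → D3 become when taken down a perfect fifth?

C4: a fifth down reaches F, and 7 semitones makes it F3.
A perfect fifth down from C3 gives F2.
D3: a fifth down reaches G, and 7 semitones makes it G2.

F3 F2 G2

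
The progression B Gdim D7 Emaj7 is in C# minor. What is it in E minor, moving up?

C# minor up to E minor is a minor third; each chord root moves by that interval while the quality stays the same.
B: root B up a minor third → D, giving D.
Gdim: root G up a minor third → Bb, giving Bbdim.
D7: root D up a minor third → F, giving F7.
Emaj7: root E up a minor third → G, giving Gmaj7.

D Bbdim F7 Gmaj7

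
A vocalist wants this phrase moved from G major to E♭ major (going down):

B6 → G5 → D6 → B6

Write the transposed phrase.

G6 Eb5 Bb5 G6

From G down to E♭ is a major third; apply that to each pitch.
B6 gives G6
G5 gives Eb5
D6 gives Bb5
B6 gives G6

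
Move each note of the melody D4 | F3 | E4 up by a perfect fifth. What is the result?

A4 C4 B4

D4 becomes A4
F3 becomes C4
E4 becomes B4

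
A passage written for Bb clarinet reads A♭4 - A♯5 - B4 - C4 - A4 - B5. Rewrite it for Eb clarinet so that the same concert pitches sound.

First find concert pitch: the Bb clarinet sounds a major second below written, so A♭4 A♯5 B4 C4 A4 B5 sounds Gb4 G#5 A4 Bb3 G4 A5.
Then write for Eb clarinet: it sounds a minor third above written, so the part must be a minor third below concert.
Gb4 → Eb4
G#5 → E#5
A4 → F#4
Bb3 → G3
G4 → E4
A5 → F#5

Eb4 E#5 F#4 G3 E4 F#5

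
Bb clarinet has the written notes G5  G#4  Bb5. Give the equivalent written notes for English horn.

C6 C#5 Eb6

First find concert pitch: the Bb clarinet sounds a major second below written, so G5 G#4 Bb5 sounds F5 F#4 Ab5.
Then write for English horn: it sounds a perfect fifth below written, so the part must be a perfect fifth above concert.
F5 → C6
F#4 → C#5
Ab5 → Eb6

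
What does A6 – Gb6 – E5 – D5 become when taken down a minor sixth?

A6 → C#6
Gb6 → Bb5
E5 → G#4
D5 → F#4

C#6 Bb5 G#4 F#4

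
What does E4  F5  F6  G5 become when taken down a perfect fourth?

E4 → B3
F5 → C5
F6 → C6
G5 → D5

B3 C5 C6 D5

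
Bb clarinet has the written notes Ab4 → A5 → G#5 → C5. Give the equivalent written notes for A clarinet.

Bbb4 Bb5 A5 Db5

First find concert pitch: the Bb clarinet sounds a major second below written, so Ab4 A5 G#5 C5 sounds Gb4 G5 F#5 Bb4.
Then write for A clarinet: it sounds a minor third below written, so the part must be a minor third above concert.
Gb4 → Bbb4
G5 → Bb5
F#5 → A5
Bb4 → Db5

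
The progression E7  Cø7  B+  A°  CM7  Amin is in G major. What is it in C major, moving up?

A7 Fø7 E+ D° FM7 Dmin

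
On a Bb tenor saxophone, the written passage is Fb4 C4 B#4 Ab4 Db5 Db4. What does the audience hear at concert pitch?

The Bb tenor saxophone sounds a major ninth below written, so transpose each written note down a major ninth.
Fb4 gives Ebb3
C4 gives Bb2
B#4 gives A#3
Ab4 gives Gb3
Db5 gives Cb4
Db4 gives Cb3

Ebb3 Bb2 A#3 Gb3 Cb4 Cb3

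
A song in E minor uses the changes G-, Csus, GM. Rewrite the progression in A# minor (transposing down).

E minor down to A# minor is a diminished fifth; each chord root moves by that interval while the quality stays the same.
G-: root G down a diminished fifth → C#, giving C#-.
Csus: root C down a diminished fifth → F#, giving F#sus.
GM: root G down a diminished fifth → C#, giving C#M.

C#- F#sus C#M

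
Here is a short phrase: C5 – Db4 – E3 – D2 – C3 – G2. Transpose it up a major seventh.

B5 C5 D#4 C#3 B3 F#3

C5 gives B5
Db4 gives C5
E3 gives D#4
D2 gives C#3
C3 gives B3
G2 gives F#3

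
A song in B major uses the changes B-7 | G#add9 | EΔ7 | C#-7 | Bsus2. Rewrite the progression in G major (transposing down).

G-7 Eadd9 CΔ7 A-7 Gsus2

B major down to G major is a major third; each chord root moves by that interval while the quality stays the same.
B-7: root B down a major third → G, giving G-7.
G#add9: root G# down a major third → E, giving Eadd9.
EΔ7: root E down a major third → C, giving CΔ7.
C#-7: root C# down a major third → A, giving A-7.
Bsus2: root B down a major third → G, giving Gsus2.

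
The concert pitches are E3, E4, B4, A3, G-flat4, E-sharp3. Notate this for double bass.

Written C4 sounds as C3 on the double bass, so concert pitches are written a perfect octave up.
E3 becomes E4
E4 becomes E5
B4 becomes B5
A3 becomes A4
Gb4 becomes Gb5
E#3 becomes E#4

E4 E5 B5 A4 Gb5 E#4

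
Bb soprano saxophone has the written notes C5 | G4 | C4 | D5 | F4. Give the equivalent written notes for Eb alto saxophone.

First find concert pitch: the Bb soprano saxophone sounds a major second below written, so C5 G4 C4 D5 F4 sounds Bb4 F4 Bb3 C5 Eb4.
Then write for Eb alto saxophone: it sounds a major sixth below written, so the part must be a major sixth above concert.
Bb4 → G5
F4 → D5
Bb3 → G4
C5 → A5
Eb4 → C5

G5 D5 G4 A5 C5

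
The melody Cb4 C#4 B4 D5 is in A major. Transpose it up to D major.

Fb4 F#4 E5 G5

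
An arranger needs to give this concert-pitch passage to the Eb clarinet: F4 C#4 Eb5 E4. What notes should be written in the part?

The Eb clarinet sounds a minor third above written, so the written part must be a minor third below concert — transpose each note down.
F4 to D4
C#4 to A#3
Eb5 to C5
E4 to C#4

D4 A#3 C5 C#4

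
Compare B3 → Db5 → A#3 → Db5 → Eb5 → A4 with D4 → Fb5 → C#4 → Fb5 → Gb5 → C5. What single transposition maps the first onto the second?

up a minor third

Take the first pair: B3 → D4. B to D spans 3 letter names, so the interval is some kind of third.
B3 to D4 is 3 semitones, which makes it a minor third; the second version is higher, so the direction is up.
Checking another pair — A4 → C5 — gives the same interval.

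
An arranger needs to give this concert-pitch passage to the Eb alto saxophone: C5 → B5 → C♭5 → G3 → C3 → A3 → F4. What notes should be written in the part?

Written C4 sounds as Eb3 on the Eb alto saxophone, so concert pitches are written a major sixth up.
C5 becomes A5
B5 becomes G#6
Cb5 becomes Ab5
G3 becomes E4
C3 becomes A3
A3 becomes F#4
F4 becomes D5

A5 G#6 Ab5 E4 A3 F#4 D5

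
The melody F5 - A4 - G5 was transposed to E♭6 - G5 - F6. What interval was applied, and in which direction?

From F5 to Eb6 is 7 letter names — a seventh of some quality.
F5 to Eb6 is 10 semitones, which makes it a minor seventh; the second version is higher, so the direction is up.
Checking another pair — G5 → F6 — gives the same interval.

up a minor seventh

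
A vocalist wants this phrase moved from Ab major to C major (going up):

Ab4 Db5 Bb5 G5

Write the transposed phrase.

C5 F5 D6 B5

Ab major to C major up is a major third, so every note moves up by that interval.
Ab4 to C5
Db5 to F5
Bb5 to D6
G5 to B5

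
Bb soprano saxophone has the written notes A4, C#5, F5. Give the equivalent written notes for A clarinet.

Bb4 D5 Gb5

First find concert pitch: the Bb soprano saxophone sounds a major second below written, so A4 C#5 F5 sounds G4 B4 Eb5.
Then write for A clarinet: it sounds a minor third below written, so the part must be a minor third above concert.
G4 → Bb4
B4 → D5
Eb5 → Gb5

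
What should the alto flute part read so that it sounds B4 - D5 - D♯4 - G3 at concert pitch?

The alto flute sounds a perfect fourth below written, so the written part must be a perfect fourth above concert — transpose each note up.
B4 → E5
D5 → G5
D#4 → G#4
G3 → C4

E5 G5 G#4 C4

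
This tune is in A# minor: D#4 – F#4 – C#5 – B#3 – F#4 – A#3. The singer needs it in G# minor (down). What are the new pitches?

From A# down to G# is a major second; apply that to each pitch.
D#4 to C#4
F#4 to E4
C#5 to B4
B#3 to A#3
F#4 to E4
A#3 to G#3

C#4 E4 B4 A#3 E4 G#3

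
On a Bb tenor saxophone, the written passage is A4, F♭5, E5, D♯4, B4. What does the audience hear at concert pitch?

G3 Ebb4 D4 C#3 A3

Written C4 on the Bb tenor saxophone sounds as Bb2, a major ninth lower; apply that shift to every note.
A4 → G3
Fb5 → Ebb4
E5 → D4
D#4 → C#3
B4 → A3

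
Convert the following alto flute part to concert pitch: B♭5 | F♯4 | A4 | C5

F5 C#4 E4 G4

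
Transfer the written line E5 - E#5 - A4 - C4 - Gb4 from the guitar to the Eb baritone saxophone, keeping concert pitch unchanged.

C#6 C##6 F#5 A4 Eb5

First find concert pitch: the guitar sounds a perfect octave below written, so E5 E#5 A4 C4 Gb4 sounds E4 E#4 A3 C3 Gb3.
Then write for Eb baritone saxophone: it sounds a major thirteenth below written, so the part must be a major thirteenth above concert.
E4 → C#6
E#4 → C##6
A3 → F#5
C3 → A4
Gb3 → Eb5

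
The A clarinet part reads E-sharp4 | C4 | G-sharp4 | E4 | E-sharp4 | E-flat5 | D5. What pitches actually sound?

C##4 A3 E#4 C#4 C##4 C5 B4

The A clarinet sounds a minor third below written, so transpose each written note down a minor third.
E#4 → C##4
C4 → A3
G#4 → E#4
E4 → C#4
E#4 → C##4
Eb5 → C5
D5 → B4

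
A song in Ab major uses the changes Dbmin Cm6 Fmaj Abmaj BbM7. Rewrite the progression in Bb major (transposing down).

Ebmin Dm6 Gmaj Bbmaj CM7

Ab major down to Bb major is a minor seventh; each chord root moves by that interval while the quality stays the same.
Dbmin: root Db down a minor seventh → Eb, giving Ebmin.
Cm6: root C down a minor seventh → D, giving Dm6.
Fmaj: root F down a minor seventh → G, giving Gmaj.
Abmaj: root Ab down a minor seventh → Bb, giving Bbmaj.
BbM7: root Bb down a minor seventh → C, giving CM7.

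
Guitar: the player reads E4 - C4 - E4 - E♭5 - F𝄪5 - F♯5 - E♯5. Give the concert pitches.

E3 C3 E3 Eb4 F##4 F#4 E#4

The guitar sounds a perfect octave below written, so transpose each written note down a perfect octave.
E4 to E3
C4 to C3
E4 to E3
Eb5 to Eb4
F##5 to F##4
F#5 to F#4
E#5 to E#4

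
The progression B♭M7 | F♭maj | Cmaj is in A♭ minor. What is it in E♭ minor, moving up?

A♭ minor up to E♭ minor is a perfect fifth; each chord root moves by that interval while the quality stays the same.
B♭M7: root B♭ up a perfect fifth → F, giving FM7.
F♭maj: root F♭ up a perfect fifth → Cb, giving Cbmaj.
Cmaj: root C up a perfect fifth → G, giving Gmaj.

FM7 Cbmaj Gmaj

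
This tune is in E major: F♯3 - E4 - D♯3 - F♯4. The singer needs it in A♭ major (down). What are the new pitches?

E major to A♭ major down is an augmented fifth, so every note moves down by that interval.
F#3 becomes Bb2
E4 becomes Ab3
D#3 becomes G2
F#4 becomes Bb3

Bb2 Ab3 G2 Bb3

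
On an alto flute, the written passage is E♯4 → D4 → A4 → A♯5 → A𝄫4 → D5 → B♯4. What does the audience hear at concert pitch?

B#3 A3 E4 E#5 Ebb4 A4 F##4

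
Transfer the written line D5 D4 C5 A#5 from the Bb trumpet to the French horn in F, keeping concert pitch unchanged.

G5 G4 F5 D#6

First find concert pitch: the Bb trumpet sounds a major second below written, so D5 D4 C5 A#5 sounds C5 C4 Bb4 G#5.
Then write for French horn in F: it sounds a perfect fifth below written, so the part must be a perfect fifth above concert.
C5 → G5
C4 → G4
Bb4 → F5
G#5 → D#6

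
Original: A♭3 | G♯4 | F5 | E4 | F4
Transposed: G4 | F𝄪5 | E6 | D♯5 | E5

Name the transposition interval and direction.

Take the first pair: Ab3 → G4. A to G spans 7 letter names, so the interval is some kind of seventh.
Ab3 to G4 is 11 semitones, which makes it a major seventh; the second version is higher, so the direction is up.
Checking another pair — F4 → E5 — gives the same interval.

up a major seventh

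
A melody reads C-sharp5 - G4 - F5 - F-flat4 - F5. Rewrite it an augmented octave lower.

C4 Gb3 Fb4 Fbb3 Fb4

C#5 -> C4
G4 -> Gb3
F5 -> Fb4
Fb4 -> Fbb3
F5 -> Fb4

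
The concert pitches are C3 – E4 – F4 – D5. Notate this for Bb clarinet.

Written C4 sounds as Bb3 on the Bb clarinet, so concert pitches are written a major second up.
C3 → D3
E4 → F#4
F4 → G4
D5 → E5

D3 F#4 G4 E5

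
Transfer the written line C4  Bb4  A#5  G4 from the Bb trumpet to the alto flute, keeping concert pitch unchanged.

Eb4 Db5 C#6 Bb4

First find concert pitch: the Bb trumpet sounds a major second below written, so C4 Bb4 A#5 G4 sounds Bb3 Ab4 G#5 F4.
Then write for alto flute: it sounds a perfect fourth below written, so the part must be a perfect fourth above concert.
Bb3 → Eb4
Ab4 → Db5
G#5 → C#6
F4 → Bb4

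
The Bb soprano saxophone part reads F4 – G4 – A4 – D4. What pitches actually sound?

Written C4 on the Bb soprano saxophone sounds as Bb3, a major second lower; apply that shift to every note.
F4 → Eb4
G4 → F4
A4 → G4
D4 → C4

Eb4 F4 G4 C4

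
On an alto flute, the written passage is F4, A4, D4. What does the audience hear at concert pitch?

C4 E4 A3

The alto flute sounds a perfect fourth below written, so transpose each written note down a perfect fourth.
F4 → C4
A4 → E4
D4 → A3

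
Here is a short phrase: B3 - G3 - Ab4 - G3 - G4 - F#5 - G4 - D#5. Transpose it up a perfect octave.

B4 G4 Ab5 G4 G5 F#6 G5 D#6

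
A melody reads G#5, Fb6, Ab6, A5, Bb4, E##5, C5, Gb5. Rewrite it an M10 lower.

G#5 becomes E4
Fb6 becomes Dbb5
Ab6 becomes Fb5
A5 becomes F4
Bb4 becomes Gb3
E##5 becomes C##4
C5 becomes Ab3
Gb5 becomes Ebb4

E4 Dbb5 Fb5 F4 Gb3 C##4 Ab3 Ebb4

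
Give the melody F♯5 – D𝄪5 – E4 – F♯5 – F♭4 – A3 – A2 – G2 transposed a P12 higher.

C#7 A##6 B5 C#7 Cb6 E5 E4 D4

F#5 up a perfect twelfth is C#7.
D##5 up a perfect twelfth is A##6.
E4 up a perfect twelfth is B5.
A perfect twelfth up from F#5 gives C#7.
Fb4: a twelfth up reaches C, and 19 semitones makes it Cb6.
A3: a twelfth up reaches E, and 19 semitones makes it E5.
A2 up a perfect twelfth is E4.
G2 up a perfect twelfth is D4.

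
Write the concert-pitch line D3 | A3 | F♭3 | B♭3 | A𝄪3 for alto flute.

G3 D4 Bbb3 Eb4 D##4

The alto flute sounds a perfect fourth below written, so the written part must be a perfect fourth above concert — transpose each note up.
D3 gives G3
A3 gives D4
Fb3 gives Bbb3
Bb3 gives Eb4
A##3 gives D##4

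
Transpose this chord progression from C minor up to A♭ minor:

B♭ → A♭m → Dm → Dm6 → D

C minor up to A♭ minor is a minor sixth; each chord root moves by that interval while the quality stays the same.
B♭: root B♭ up a minor sixth → Gb, giving Gb.
A♭m: root A♭ up a minor sixth → Fb, giving Fbm.
Dm: root D up a minor sixth → Bb, giving Bbm.
Dm6: root D up a minor sixth → Bb, giving Bbm6.
D: root D up a minor sixth → Bb, giving Bb.

Gb Fbm Bbm Bbm6 Bb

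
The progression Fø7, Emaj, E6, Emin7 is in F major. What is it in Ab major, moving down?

Abø7 Gmaj G6 Gmin7

F major down to Ab major is a major sixth; each chord root moves by that interval while the quality stays the same.
Fø7: root F down a major sixth → Ab, giving Abø7.
Emaj: root E down a major sixth → G, giving Gmaj.
E6: root E down a major sixth → G, giving G6.
Emin7: root E down a major sixth → G, giving Gmin7.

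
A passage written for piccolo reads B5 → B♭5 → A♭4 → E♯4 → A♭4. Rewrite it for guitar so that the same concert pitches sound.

B7 Bb7 Ab6 E#6 Ab6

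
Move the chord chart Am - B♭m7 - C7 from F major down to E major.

G#m Am7 B7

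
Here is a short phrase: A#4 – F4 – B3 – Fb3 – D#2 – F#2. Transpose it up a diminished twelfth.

E6 Cb6 F5 Cbb5 A3 C4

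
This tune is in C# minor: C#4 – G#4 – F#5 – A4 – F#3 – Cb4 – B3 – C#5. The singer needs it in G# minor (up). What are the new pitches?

From C# up to G# is a perfect fifth; apply that to each pitch.
C#4 → G#4
G#4 → D#5
F#5 → C#6
A4 → E5
F#3 → C#4
Cb4 → Gb4
B3 → F#4
C#5 → G#5

G#4 D#5 C#6 E5 C#4 Gb4 F#4 G#5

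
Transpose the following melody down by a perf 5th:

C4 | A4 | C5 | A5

C4 gives F3
A4 gives D4
C5 gives F4
A5 gives D5

F3 D4 F4 D5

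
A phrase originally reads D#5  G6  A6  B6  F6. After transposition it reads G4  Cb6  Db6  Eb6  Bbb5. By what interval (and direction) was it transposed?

down an augmented fifth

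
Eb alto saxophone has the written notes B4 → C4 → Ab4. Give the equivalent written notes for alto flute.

G4 Ab3 Fb4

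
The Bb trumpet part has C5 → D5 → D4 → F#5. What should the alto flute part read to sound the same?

Eb5 F5 F4 A5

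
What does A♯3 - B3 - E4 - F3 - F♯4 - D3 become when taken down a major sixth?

C#3 D3 G3 Ab2 A3 F2

A#3 becomes C#3
B3 becomes D3
E4 becomes G3
F3 becomes Ab2
F#4 becomes A3
D3 becomes F2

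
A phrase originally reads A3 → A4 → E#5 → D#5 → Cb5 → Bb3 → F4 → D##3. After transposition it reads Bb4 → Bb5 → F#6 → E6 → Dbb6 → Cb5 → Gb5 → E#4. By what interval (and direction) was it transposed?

Take the first pair: A3 → Bb4. A to B spans 9 letter names, so the interval is some kind of ninth.
A3 to Bb4 is 13 semitones, which makes it a minor ninth; the second version is higher, so the direction is up.
Checking another pair — D##3 → E#4 — gives the same interval.

up a minor ninth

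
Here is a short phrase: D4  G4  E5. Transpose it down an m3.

D4 -> B3
G4 -> E4
E5 -> C#5

B3 E4 C#5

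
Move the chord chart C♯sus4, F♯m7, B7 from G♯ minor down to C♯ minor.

F#sus4 Bm7 E7

G♯ minor down to C♯ minor is a perfect fifth; each chord root moves by that interval while the quality stays the same.
C♯sus4: root C♯ down a perfect fifth → F#, giving F#sus4.
F♯m7: root F♯ down a perfect fifth → B, giving Bm7.
B7: root B down a perfect fifth → E, giving E7.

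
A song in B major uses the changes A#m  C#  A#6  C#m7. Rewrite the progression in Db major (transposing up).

Cm Eb C6 Ebm7

B major up to Db major is a diminished third; each chord root moves by that interval while the quality stays the same.
A#m: root A# up a diminished third → C, giving Cm.
C#: root C# up a diminished third → Eb, giving Eb.
A#6: root A# up a diminished third → C, giving C6.
C#m7: root C# up a diminished third → Eb, giving Ebm7.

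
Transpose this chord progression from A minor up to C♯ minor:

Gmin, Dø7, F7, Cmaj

Bmin F#ø7 A7 Emaj

A minor up to C♯ minor is a major third; each chord root moves by that interval while the quality stays the same.
Gmin: root G up a major third → B, giving Bmin.
Dø7: root D up a major third → F#, giving F#ø7.
F7: root F up a major third → A, giving A7.
Cmaj: root C up a major third → E, giving Emaj.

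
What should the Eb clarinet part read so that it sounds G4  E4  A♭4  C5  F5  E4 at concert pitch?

E4 C#4 F4 A4 D5 C#4

The Eb clarinet sounds a minor third above written, so the written part must be a minor third below concert — transpose each note down.
G4 gives E4
E4 gives C#4
Ab4 gives F4
C5 gives A4
F5 gives D5
E4 gives C#4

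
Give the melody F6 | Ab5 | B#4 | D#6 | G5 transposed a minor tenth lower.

D5 F4 G##3 B#4 E4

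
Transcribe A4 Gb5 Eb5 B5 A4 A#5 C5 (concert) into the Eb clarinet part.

F#4 Eb5 C5 G#5 F#4 F##5 A4

The Eb clarinet sounds a minor third above written, so the written part must be a minor third below concert — transpose each note down.
A4 gives F#4
Gb5 gives Eb5
Eb5 gives C5
B5 gives G#5
A4 gives F#4
A#5 gives F##5
C5 gives A4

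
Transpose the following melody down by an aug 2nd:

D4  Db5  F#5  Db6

Cb4 Cbb5 Eb5 Cbb6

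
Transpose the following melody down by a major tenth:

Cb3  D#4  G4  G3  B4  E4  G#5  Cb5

Abb1 B2 Eb3 Eb2 G3 C3 E4 Abb3

A major tenth down from Cb3 gives Abb1.
D#4 down a major tenth is B2.
G4 down a major tenth is Eb3.
A major tenth down from G3 gives Eb2.
B4: a tenth down reaches G, and 16 semitones makes it G3.
A major tenth down from E4 gives C3.
G#5 down a major tenth is E4.
A major tenth down from Cb5 gives Abb3.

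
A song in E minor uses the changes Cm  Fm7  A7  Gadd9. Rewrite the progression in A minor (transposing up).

Fm Bbm7 D7 Cadd9

E minor up to A minor is a perfect fourth; each chord root moves by that interval while the quality stays the same.
Cm: root C up a perfect fourth → F, giving Fm.
Fm7: root F up a perfect fourth → Bb, giving Bbm7.
A7: root A up a perfect fourth → D, giving D7.
Gadd9: root G up a perfect fourth → C, giving Cadd9.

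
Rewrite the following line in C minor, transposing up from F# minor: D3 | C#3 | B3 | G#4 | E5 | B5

Ab3 G3 F4 D5 Bb5 F6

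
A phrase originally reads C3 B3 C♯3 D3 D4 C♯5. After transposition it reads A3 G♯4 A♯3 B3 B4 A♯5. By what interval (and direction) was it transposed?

Take the first pair: C3 → A3. C to A spans 6 letter names, so the interval is some kind of sixth.
C3 to A3 is 9 semitones, which makes it a major sixth; the second version is higher, so the direction is up.
Checking another pair — C#5 → A#5 — gives the same interval.

up a major sixth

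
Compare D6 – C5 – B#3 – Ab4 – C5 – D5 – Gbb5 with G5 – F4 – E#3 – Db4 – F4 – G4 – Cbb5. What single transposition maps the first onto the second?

down a perfect fifth

From D6 to G5 is 5 letter names — a fifth of some quality.
G5 to D6 is 7 semitones, which makes it a perfect fifth; the second version is lower, so the direction is down.
Checking another pair — Gbb5 → Cbb5 — gives the same interval.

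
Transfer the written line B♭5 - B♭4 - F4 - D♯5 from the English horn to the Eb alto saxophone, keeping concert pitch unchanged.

C6 C5 G4 E#5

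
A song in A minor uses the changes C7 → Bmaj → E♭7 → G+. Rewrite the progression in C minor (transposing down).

Eb7 Dmaj Gb7 Bb+

A minor down to C minor is a major sixth; each chord root moves by that interval while the quality stays the same.
C7: root C down a major sixth → Eb, giving Eb7.
Bmaj: root B down a major sixth → D, giving Dmaj.
E♭7: root E♭ down a major sixth → Gb, giving Gb7.
G+: root G down a major sixth → Bb, giving Bb+.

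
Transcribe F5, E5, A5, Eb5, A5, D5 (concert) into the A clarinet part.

Ab5 G5 C6 Gb5 C6 F5

Written C4 sounds as A3 on the A clarinet, so concert pitches are written a minor third up.
F5 becomes Ab5
E5 becomes G5
A5 becomes C6
Eb5 becomes Gb5
A5 becomes C6
D5 becomes F5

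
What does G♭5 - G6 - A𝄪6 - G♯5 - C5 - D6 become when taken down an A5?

Cbb5 Cb6 D#6 C5 Fb4 Gb5

Gb5 -> Cbb5
G6 -> Cb6
A##6 -> D#6
G#5 -> C5
C5 -> Fb4
D6 -> Gb5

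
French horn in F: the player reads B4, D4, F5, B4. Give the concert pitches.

Written C4 on the French horn in F sounds as F3, a perfect fifth lower; apply that shift to every note.
B4 gives E4
D4 gives G3
F5 gives Bb4
B4 gives E4

E4 G3 Bb4 E4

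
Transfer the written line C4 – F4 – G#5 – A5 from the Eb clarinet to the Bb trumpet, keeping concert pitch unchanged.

F4 Bb4 C#6 D6

First find concert pitch: the Eb clarinet sounds a minor third above written, so C4 F4 G#5 A5 sounds Eb4 Ab4 B5 C6.
Then write for Bb trumpet: it sounds a major second below written, so the part must be a major second above concert.
Eb4 → F4
Ab4 → Bb4
B5 → C#6
C6 → D6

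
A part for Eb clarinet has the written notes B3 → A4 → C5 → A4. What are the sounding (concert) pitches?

D4 C5 Eb5 C5

Written C4 on the Eb clarinet sounds as Eb4, a minor third higher; apply that shift to every note.
B3 to D4
A4 to C5
C5 to Eb5
A4 to C5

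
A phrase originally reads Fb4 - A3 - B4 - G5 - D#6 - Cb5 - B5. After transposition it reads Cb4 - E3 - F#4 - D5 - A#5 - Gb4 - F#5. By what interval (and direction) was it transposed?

From Fb4 to Cb4 is 4 letter names — a fourth of some quality.
Cb4 to Fb4 is 5 semitones, which makes it a perfect fourth; the second version is lower, so the direction is down.
Checking another pair — B5 → F#5 — gives the same interval.

down a perfect fourth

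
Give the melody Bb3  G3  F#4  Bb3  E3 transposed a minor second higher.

Bb3 up a minor second is Cb4.
G3 up a minor second is Ab3.
F#4 up a minor second is G4.
Bb3 up a minor second is Cb4.
A minor second up from E3 gives F3.

Cb4 Ab3 G4 Cb4 F3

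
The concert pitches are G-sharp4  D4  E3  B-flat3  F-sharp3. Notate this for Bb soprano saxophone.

A#4 E4 F#3 C4 G#3

Written C4 sounds as Bb3 on the Bb soprano saxophone, so concert pitches are written a major second up.
G#4 → A#4
D4 → E4
E3 → F#3
Bb3 → C4
F#3 → G#3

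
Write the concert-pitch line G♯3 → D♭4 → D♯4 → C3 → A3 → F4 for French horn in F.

Written C4 sounds as F3 on the French horn in F, so concert pitches are written a perfect fifth up.
G#3 gives D#4
Db4 gives Ab4
D#4 gives A#4
C3 gives G3
A3 gives E4
F4 gives C5

D#4 Ab4 A#4 G3 E4 C5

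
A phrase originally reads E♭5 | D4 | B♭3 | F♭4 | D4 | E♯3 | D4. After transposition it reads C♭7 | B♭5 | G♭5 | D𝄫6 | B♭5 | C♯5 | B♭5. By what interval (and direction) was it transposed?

up a minor thirteenth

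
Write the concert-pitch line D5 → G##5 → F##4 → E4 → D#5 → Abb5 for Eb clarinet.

B4 E##5 D##4 C#4 B#4 Fb5

Written C4 sounds as Eb4 on the Eb clarinet, so concert pitches are written a minor third down.
D5 becomes B4
G##5 becomes E##5
F##4 becomes D##4
E4 becomes C#4
D#5 becomes B#4
Abb5 becomes Fb5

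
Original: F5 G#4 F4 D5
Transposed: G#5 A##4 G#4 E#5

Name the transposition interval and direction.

up an augmented second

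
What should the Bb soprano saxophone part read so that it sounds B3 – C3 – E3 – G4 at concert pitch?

C#4 D3 F#3 A4

The Bb soprano saxophone sounds a major second below written, so the written part must be a major second above concert — transpose each note up.
B3 -> C#4
C3 -> D3
E3 -> F#3
G4 -> A4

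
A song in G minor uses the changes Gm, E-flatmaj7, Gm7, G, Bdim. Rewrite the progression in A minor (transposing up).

G minor up to A minor is a major second; each chord root moves by that interval while the quality stays the same.
Gm: root G up a major second → A, giving Am.
E-flatmaj7: root E-flat up a major second → F, giving Fmaj7.
Gm7: root G up a major second → A, giving Am7.
G: root G up a major second → A, giving A.
Bdim: root B up a major second → C#, giving C#dim.

Am Fmaj7 Am7 A C#dim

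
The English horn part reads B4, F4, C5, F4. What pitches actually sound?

The English horn sounds a perfect fifth below written, so transpose each written note down a perfect fifth.
B4 → E4
F4 → Bb3
C5 → F4
F4 → Bb3

E4 Bb3 F4 Bb3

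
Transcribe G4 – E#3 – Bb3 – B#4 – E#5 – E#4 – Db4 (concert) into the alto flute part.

C5 A#3 Eb4 E#5 A#5 A#4 Gb4

Written C4 sounds as G3 on the alto flute, so concert pitches are written a perfect fourth up.
G4 -> C5
E#3 -> A#3
Bb3 -> Eb4
B#4 -> E#5
E#5 -> A#5
E#4 -> A#4
Db4 -> Gb4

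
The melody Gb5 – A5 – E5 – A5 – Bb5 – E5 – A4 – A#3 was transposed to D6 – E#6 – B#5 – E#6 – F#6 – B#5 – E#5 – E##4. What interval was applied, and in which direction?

From Gb5 to D6 is 5 letter names — a fifth of some quality.
Gb5 to D6 is 8 semitones, which makes it an augmented fifth; the second version is higher, so the direction is up.
Checking another pair — A#3 → E##4 — gives the same interval.

up an augmented fifth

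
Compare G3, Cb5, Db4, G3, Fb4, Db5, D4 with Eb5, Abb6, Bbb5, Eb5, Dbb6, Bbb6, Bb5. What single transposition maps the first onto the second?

up a minor thirteenth

Take the first pair: G3 → Eb5. G to E spans 13 letter names, so the interval is some kind of thirteenth.
G3 to Eb5 is 20 semitones, which makes it a minor thirteenth; the second version is higher, so the direction is up.
Checking another pair — D4 → Bb5 — gives the same interval.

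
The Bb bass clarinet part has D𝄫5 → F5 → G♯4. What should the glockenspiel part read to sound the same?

Cbb2 Eb2 F#1

First find concert pitch: the Bb bass clarinet sounds a major ninth below written, so D𝄫5 F5 G♯4 sounds Cbb4 Eb4 F#3.
Then write for glockenspiel: it sounds a perfect fifteenth above written, so the part must be a perfect fifteenth below concert.
Cbb4 → Cbb2
Eb4 → Eb2
F#3 → F#1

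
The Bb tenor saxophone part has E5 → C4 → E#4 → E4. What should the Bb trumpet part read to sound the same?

First find concert pitch: the Bb tenor saxophone sounds a major ninth below written, so E5 C4 E#4 E4 sounds D4 Bb2 D#3 D3.
Then write for Bb trumpet: it sounds a major second below written, so the part must be a major second above concert.
D4 → E4
Bb2 → C3
D#3 → E#3
D3 → E3

E4 C3 E#3 E3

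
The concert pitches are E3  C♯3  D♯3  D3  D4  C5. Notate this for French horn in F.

B3 G#3 A#3 A3 A4 G5

The French horn in F sounds a perfect fifth below written, so the written part must be a perfect fifth above concert — transpose each note up.
E3 becomes B3
C#3 becomes G#3
D#3 becomes A#3
D3 becomes A3
D4 becomes A4
C5 becomes G5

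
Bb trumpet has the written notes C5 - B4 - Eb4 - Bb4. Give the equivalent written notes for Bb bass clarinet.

C6 B5 Eb5 Bb5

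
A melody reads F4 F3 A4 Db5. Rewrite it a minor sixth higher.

A minor sixth up from F4 gives Db5.
F3 up a minor sixth is Db4.
A4: a sixth up reaches F, and 8 semitones makes it F5.
Db5 up a minor sixth is Bbb5.

Db5 Db4 F5 Bbb5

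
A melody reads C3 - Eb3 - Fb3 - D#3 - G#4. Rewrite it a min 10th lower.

C3 down a minor tenth is A1.
Eb3: a tenth down reaches C, and 15 semitones makes it C2.
Fb3: a tenth down reaches D, and 15 semitones makes it Db2.
A minor tenth down from D#3 gives B#1.
G#4 down a minor tenth is E#3.

A1 C2 Db2 B#1 E#3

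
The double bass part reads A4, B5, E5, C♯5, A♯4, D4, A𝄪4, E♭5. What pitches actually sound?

A3 B4 E4 C#4 A#3 D3 A##3 Eb4

Written C4 on the double bass sounds as C3, a perfect octave lower; apply that shift to every note.
A4 -> A3
B5 -> B4
E5 -> E4
C#5 -> C#4
A#4 -> A#3
D4 -> D3
A##4 -> A##3
Eb5 -> Eb4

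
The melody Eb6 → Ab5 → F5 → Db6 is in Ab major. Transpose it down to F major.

C6 F5 D5 Bb5

From Ab down to F is a minor third; apply that to each pitch.
Eb6 becomes C6
Ab5 becomes F5
F5 becomes D5
Db6 becomes Bb5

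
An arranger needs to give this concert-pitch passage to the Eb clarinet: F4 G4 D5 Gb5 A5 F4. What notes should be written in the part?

D4 E4 B4 Eb5 F#5 D4

Written C4 sounds as Eb4 on the Eb clarinet, so concert pitches are written a minor third down.
F4 -> D4
G4 -> E4
D5 -> B4
Gb5 -> Eb5
A5 -> F#5
F4 -> D4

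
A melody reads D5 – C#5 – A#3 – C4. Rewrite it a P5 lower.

D5 becomes G4
C#5 becomes F#4
A#3 becomes D#3
C4 becomes F3

G4 F#4 D#3 F3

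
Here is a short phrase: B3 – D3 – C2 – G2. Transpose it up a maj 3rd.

D#4 F#3 E2 B2

A major third up from B3 gives D#4.
A major third up from D3 gives F#3.
C2 up a major third is E2.
G2: a third up reaches B, and 4 semitones makes it B2.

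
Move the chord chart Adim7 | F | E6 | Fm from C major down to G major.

Edim7 C B6 Cm

C major down to G major is a perfect fourth; each chord root moves by that interval while the quality stays the same.
Adim7: root A down a perfect fourth → E, giving Edim7.
F: root F down a perfect fourth → C, giving C.
E6: root E down a perfect fourth → B, giving B6.
Fm: root F down a perfect fourth → C, giving Cm.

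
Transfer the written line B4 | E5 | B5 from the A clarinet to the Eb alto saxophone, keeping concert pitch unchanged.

E#5 A#5 E#6

First find concert pitch: the A clarinet sounds a minor third below written, so B4 E5 B5 sounds G#4 C#5 G#5.
Then write for Eb alto saxophone: it sounds a major sixth below written, so the part must be a major sixth above concert.
G#4 → E#5
C#5 → A#5
G#5 → E#6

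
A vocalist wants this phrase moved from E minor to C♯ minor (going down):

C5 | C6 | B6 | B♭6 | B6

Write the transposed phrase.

A4 A5 G#6 G6 G#6

From E down to C♯ is a minor third; apply that to each pitch.
C5 -> A4
C6 -> A5
B6 -> G#6
Bb6 -> G6
B6 -> G#6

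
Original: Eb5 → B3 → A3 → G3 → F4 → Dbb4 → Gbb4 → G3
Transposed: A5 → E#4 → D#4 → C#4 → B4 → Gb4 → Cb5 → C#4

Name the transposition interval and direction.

up an augmented fourth

Take the first pair: Eb5 → A5. E to A spans 4 letter names, so the interval is some kind of fourth.
Eb5 to A5 is 6 semitones, which makes it an augmented fourth; the second version is higher, so the direction is up.
Checking another pair — G3 → C#4 — gives the same interval.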